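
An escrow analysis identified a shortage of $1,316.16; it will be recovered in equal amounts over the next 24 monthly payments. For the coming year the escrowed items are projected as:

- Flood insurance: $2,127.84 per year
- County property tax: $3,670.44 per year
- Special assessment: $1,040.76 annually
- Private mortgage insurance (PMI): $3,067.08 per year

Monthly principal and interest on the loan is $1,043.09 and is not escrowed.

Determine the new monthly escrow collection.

Flood insurance = $2,127.84 annually
County property tax = $3,670.44 annually
Special assessment = $1,040.76 annually
Private mortgage insurance (PMI) = $3,067.08 annually
Yearly total = $9,906.12
Monthly = $9,906.12 / 12 = $825.51
Shortage per month = $1,316.16 / 24 = $54.84
New monthly escrow = $825.51 + $54.84 = $880.35

$880.35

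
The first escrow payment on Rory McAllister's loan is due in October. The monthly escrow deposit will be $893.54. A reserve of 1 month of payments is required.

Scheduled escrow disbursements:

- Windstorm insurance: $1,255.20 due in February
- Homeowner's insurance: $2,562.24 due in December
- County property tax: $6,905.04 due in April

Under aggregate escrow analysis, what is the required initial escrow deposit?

$5,361.24

Cushion = 1 × $893.54 = $893.54
Trial balance (start $0, +$893.54 each month, − disbursements):
  Oct: +$893.54 → $893.54
  Nov: +$893.54 → $1,787.08
  Dec: +$893.54 − $2,562.24 → $118.38
  Jan: +$893.54 → $1,011.92
  Feb: +$893.54 − $1,255.20 → $650.26
  Mar: +$893.54 → $1,543.80
  Apr: +$893.54 − $6,905.04 → -$4,467.70
  May: +$893.54 → -$3,574.16
  Jun: +$893.54 → -$2,680.62
  Jul: +$893.54 → -$1,787.08
  Aug: +$893.54 → -$893.54
  Sep: +$893.54 → $0.00
Lowest trial balance = -$4,467.70 (Apr)
Initial deposit = cushion − low point = $893.54 − (-$4,467.70) = $5,361.24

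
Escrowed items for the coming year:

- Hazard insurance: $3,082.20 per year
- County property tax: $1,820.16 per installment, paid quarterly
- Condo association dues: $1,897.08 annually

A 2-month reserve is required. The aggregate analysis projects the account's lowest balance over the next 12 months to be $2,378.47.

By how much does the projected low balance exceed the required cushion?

$335.15

Hazard insurance = $3,082.20
County property tax = $1,820.16 × 4 = $7,280.64
Condo association dues = $1,897.08
Yearly total = $12,259.92
Per month = $12,259.92 / 12 = $1,021.66
Cushion = 2 × $1,021.66 = $2,043.32
Surplus = $2,378.47 − $2,043.32 = $335.15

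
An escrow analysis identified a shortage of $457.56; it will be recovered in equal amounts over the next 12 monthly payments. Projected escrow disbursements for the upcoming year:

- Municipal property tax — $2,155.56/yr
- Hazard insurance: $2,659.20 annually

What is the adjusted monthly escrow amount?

Municipal property tax — $2,155.56/yr
Hazard insurance — $2,659.20/yr
Yearly total = $4,814.76
Monthly escrow = $4,814.76 / 12 = $401.23
Shortage spread = $457.56 ÷ 12 = $38.13/mo
New monthly escrow = $401.23 + $38.13 = $439.36

$439.36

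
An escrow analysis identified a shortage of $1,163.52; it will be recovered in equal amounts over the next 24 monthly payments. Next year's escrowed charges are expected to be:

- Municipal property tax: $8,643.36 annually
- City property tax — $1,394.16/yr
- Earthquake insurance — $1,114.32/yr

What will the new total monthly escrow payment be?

$977.80

Municipal property tax — $8,643.36
City property tax — $1,394.16
Earthquake insurance — $1,114.32
Yearly total = $8,643.36 + $1,394.16 + $1,114.32 = $11,151.84
Base monthly escrow = $11,151.84 ÷ 12 = $929.32
Shortage per month = $1,163.52 / 24 = $48.48
New monthly escrow = $929.32 + $48.48 = $977.80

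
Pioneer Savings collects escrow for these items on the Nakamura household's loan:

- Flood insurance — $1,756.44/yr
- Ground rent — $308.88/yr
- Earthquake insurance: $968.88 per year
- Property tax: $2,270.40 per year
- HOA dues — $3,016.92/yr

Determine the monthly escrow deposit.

Flood insurance = $1,756.44/yr
Ground rent = $308.88/yr
Earthquake insurance = $968.88/yr
Property tax = $2,270.40/yr
HOA dues = $3,016.92/yr
Total per year = $1,756.44 + $308.88 + $968.88 + $2,270.40 + $3,016.92 = $8,321.52
Per month = $8,321.52 / 12 = $693.46

$693.46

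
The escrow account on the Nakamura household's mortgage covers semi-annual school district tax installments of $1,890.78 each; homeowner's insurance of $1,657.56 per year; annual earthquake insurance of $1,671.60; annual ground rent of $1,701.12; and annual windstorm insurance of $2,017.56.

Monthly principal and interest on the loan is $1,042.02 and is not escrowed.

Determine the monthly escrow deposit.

$902.45

School district tax: $1,890.78 × 2 = $3,781.56 per year
Homeowner's insurance: $1,657.56 per year
Earthquake insurance: $1,671.60 per year
Ground rent: $1,701.12 per year
Windstorm insurance: $2,017.56 per year
Annual escrow total = $3,781.56 + $1,657.56 + $1,671.60 + $1,701.12 + $2,017.56 = $10,829.40
Base monthly escrow = $10,829.40 / 12 = $902.45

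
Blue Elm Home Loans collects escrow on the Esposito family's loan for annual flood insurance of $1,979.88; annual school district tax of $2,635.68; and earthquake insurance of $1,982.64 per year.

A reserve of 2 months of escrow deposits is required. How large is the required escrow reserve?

$1,099.70

Flood insurance: $1,979.88 annually
School district tax: $2,635.68 annually
Earthquake insurance: $1,982.64 annually
Yearly total = $6,598.20
Per month = $6,598.20 / 12 = $549.85
Cushion = 2 × $549.85 = $1,099.70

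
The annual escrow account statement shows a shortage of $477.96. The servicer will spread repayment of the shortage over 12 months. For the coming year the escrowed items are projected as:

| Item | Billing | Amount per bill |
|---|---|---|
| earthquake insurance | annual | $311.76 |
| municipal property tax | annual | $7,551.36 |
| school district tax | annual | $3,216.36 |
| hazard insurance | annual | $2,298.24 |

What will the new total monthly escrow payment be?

Earthquake insurance — $311.76
Municipal property tax — $7,551.36
School district tax — $3,216.36
Hazard insurance — $2,298.24
Total annual escrow = $311.76 + $7,551.36 + $3,216.36 + $2,298.24 = $13,377.72
Monthly = $13,377.72 / 12 = $1,114.81
Shortage per month = $477.96 / 12 = $39.83
Adjusted monthly = $1,114.81 + $39.83 = $1,154.64

$1,154.64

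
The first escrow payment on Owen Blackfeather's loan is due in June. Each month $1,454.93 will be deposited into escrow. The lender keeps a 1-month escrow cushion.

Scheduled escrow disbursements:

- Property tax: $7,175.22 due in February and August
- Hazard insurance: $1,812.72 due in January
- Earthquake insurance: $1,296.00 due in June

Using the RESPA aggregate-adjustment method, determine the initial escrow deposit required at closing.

$5,819.72

Cushion = 1 × $1,454.93 = $1,454.93
Trial balance (start $0, +$1,454.93 each month, − disbursements):
  Jun: +$1,454.93 − $1,296.00 → $158.93
  Jul: +$1,454.93 → $1,613.86
  Aug: +$1,454.93 − $7,175.22 → -$4,106.43
  Sep: +$1,454.93 → -$2,651.50
  Oct: +$1,454.93 → -$1,196.57
  Nov: +$1,454.93 → $258.36
  Dec: +$1,454.93 → $1,713.29
  Jan: +$1,454.93 − $1,812.72 → $1,355.50
  Feb: +$1,454.93 − $7,175.22 → -$4,364.79
  Mar: +$1,454.93 → -$2,909.86
  Apr: +$1,454.93 → -$1,454.93
  May: +$1,454.93 → $0.00
Lowest trial balance = -$4,364.79 (Feb)
Initial deposit = cushion − low point = $1,454.93 − (-$4,364.79) = $5,819.72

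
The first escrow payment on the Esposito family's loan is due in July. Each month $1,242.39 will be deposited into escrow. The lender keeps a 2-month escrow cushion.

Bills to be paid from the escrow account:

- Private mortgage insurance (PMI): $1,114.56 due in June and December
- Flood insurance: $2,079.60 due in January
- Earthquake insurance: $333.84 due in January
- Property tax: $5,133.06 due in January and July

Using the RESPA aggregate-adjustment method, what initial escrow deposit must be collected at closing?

$7,582.17

Cushion = 2 × $1,242.39 = $2,484.78
Trial balance (start $0, +$1,242.39 each month, − disbursements):
  Jul: +$1,242.39 − $5,133.06 → -$3,890.67
  Aug: +$1,242.39 → -$2,648.28
  Sep: +$1,242.39 → -$1,405.89
  Oct: +$1,242.39 → -$163.50
  Nov: +$1,242.39 → $1,078.89
  Dec: +$1,242.39 − $1,114.56 → $1,206.72
  Jan: +$1,242.39 − $7,546.50 → -$5,097.39
  Feb: +$1,242.39 → -$3,855.00
  Mar: +$1,242.39 → -$2,612.61
  Apr: +$1,242.39 → -$1,370.22
  May: +$1,242.39 → -$127.83
  Jun: +$1,242.39 − $1,114.56 → $0.00
Lowest trial balance = -$5,097.39 (Jan)
Initial deposit = cushion − low point = $2,484.78 − (-$5,097.39) = $7,582.17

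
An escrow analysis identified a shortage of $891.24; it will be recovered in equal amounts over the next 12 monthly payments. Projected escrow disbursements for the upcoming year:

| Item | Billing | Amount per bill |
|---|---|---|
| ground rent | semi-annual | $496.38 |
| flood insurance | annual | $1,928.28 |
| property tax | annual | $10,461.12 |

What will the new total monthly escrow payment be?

Ground rent — $496.38 × 2 = $992.76 annually
Flood insurance — $1,928.28 annually
Property tax — $10,461.12 annually
Annual escrow total = $13,382.16
Base monthly escrow = $13,382.16 / 12 = $1,115.18
Shortage per month = $891.24 ÷ 12 = $74.27
Adjusted monthly = $1,115.18 + $74.27 = $1,189.45

$1,189.45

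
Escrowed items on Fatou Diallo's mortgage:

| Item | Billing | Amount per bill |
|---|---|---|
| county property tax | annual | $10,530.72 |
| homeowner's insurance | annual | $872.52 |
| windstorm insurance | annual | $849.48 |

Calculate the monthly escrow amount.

$1,021.06

County property tax: $10,530.72/yr
Homeowner's insurance: $872.52/yr
Windstorm insurance: $849.48/yr
Total per year = $10,530.72 + $872.52 + $849.48 = $12,252.72
Per month = $12,252.72 ÷ 12 = $1,021.06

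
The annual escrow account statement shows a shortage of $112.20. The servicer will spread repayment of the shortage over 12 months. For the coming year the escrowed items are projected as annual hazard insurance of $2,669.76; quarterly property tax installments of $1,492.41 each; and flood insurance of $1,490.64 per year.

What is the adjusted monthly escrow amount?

$853.52

Hazard insurance = $2,669.76 per year
Property tax = $1,492.41 × 4 = $5,969.64 per year
Flood insurance = $1,490.64 per year
Combined annual = $2,669.76 + $5,969.64 + $1,490.64 = $10,130.04
Monthly escrow = $10,130.04 ÷ 12 = $844.17
Shortage spread = $112.20 / 12 = $9.35/mo
New monthly escrow = $844.17 + $9.35 = $853.52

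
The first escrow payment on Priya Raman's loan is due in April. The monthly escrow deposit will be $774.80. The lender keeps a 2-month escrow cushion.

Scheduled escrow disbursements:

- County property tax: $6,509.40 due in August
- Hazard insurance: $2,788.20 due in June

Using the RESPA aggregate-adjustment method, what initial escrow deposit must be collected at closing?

Cushion = 2 × $774.80 = $1,549.60
Trial balance (start $0, +$774.80 each month, − disbursements):
  Apr: +$774.80 → $774.80
  May: +$774.80 → $1,549.60
  Jun: +$774.80 − $2,788.20 → -$463.80
  Jul: +$774.80 → $311.00
  Aug: +$774.80 − $6,509.40 → -$5,423.60
  Sep: +$774.80 → -$4,648.80
  Oct: +$774.80 → -$3,874.00
  Nov: +$774.80 → -$3,099.20
  Dec: +$774.80 → -$2,324.40
  Jan: +$774.80 → -$1,549.60
  Feb: +$774.80 → -$774.80
  Mar: +$774.80 → $0.00
Lowest trial balance = -$5,423.60 (Aug)
Initial deposit = cushion − low point = $1,549.60 − (-$5,423.60) = $6,973.20

$6,973.20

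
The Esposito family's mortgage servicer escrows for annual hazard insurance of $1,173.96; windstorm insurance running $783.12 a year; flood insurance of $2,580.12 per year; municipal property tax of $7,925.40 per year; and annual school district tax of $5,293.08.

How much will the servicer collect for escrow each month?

$1,479.64

Hazard insurance = $1,173.96
Windstorm insurance = $783.12
Flood insurance = $2,580.12
Municipal property tax = $7,925.40
School district tax = $5,293.08
Yearly total = $17,755.68
Base monthly escrow = $17,755.68 / 12 = $1,479.64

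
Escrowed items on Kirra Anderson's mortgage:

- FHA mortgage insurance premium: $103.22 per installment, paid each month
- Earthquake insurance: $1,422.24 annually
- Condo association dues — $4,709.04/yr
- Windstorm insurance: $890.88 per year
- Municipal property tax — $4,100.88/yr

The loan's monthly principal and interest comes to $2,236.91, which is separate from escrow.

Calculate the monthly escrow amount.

$1,030.14

FHA mortgage insurance premium: $103.22 × 12 = $1,238.64 annually
Earthquake insurance: $1,422.24 annually
Condo association dues: $4,709.04 annually
Windstorm insurance: $890.88 annually
Municipal property tax: $4,100.88 annually
Annual escrow total = $1,238.64 + $1,422.24 + $4,709.04 + $890.88 + $4,100.88 = $12,361.68
Base monthly escrow = $12,361.68 ÷ 12 = $1,030.14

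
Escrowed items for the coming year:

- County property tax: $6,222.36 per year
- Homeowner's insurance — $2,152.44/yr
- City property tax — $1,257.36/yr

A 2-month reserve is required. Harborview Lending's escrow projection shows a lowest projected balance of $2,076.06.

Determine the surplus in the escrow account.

$470.70

County property tax = $6,222.36 annually
Homeowner's insurance = $2,152.44 annually
City property tax = $1,257.36 annually
Total annual escrow = $6,222.36 + $2,152.44 + $1,257.36 = $9,632.16
Base monthly escrow = $9,632.16 / 12 = $802.68
Required reserve = 2 × $802.68 = $1,605.36
Excess over cushion: $2,076.06 − $1,605.36 = $470.70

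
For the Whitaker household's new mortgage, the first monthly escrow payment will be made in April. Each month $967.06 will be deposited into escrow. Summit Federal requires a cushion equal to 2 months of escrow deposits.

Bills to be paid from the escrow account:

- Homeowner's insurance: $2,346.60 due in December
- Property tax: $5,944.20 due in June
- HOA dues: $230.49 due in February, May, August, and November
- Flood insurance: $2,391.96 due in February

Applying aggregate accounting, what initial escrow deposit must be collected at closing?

$5,207.63

Cushion = 2 × $967.06 = $1,934.12
Trial balance (start $0, +$967.06 each month, − disbursements):
  Apr: +$967.06 → $967.06
  May: +$967.06 − $230.49 → $1,703.63
  Jun: +$967.06 − $5,944.20 → -$3,273.51
  Jul: +$967.06 → -$2,306.45
  Aug: +$967.06 − $230.49 → -$1,569.88
  Sep: +$967.06 → -$602.82
  Oct: +$967.06 → $364.24
  Nov: +$967.06 − $230.49 → $1,100.81
  Dec: +$967.06 − $2,346.60 → -$278.73
  Jan: +$967.06 → $688.33
  Feb: +$967.06 − $2,622.45 → -$967.06
  Mar: +$967.06 → $0.00
Lowest trial balance = -$3,273.51 (Jun)
Initial deposit = cushion − low point = $1,934.12 − (-$3,273.51) = $5,207.63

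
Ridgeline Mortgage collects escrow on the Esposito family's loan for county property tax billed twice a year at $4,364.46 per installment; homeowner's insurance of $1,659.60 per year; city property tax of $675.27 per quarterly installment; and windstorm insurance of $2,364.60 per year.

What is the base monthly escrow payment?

County property tax: $4,364.46 × 2 = $8,728.92
Homeowner's insurance: $1,659.60
City property tax: $675.27 × 4 = $2,701.08
Windstorm insurance: $2,364.60
Total annual escrow = $8,728.92 + $1,659.60 + $2,701.08 + $2,364.60 = $15,454.20
Monthly escrow = $15,454.20 / 12 = $1,287.85

$1,287.85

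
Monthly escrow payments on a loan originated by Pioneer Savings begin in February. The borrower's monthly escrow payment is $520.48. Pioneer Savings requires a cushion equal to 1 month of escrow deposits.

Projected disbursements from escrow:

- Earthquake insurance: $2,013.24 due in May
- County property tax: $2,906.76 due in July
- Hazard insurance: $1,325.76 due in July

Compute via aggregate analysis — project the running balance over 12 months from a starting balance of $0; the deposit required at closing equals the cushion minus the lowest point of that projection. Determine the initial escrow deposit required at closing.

Cushion = 1 × $520.48 = $520.48
Trial balance (start $0, +$520.48 each month, − disbursements):
  Feb: +$520.48 → $520.48
  Mar: +$520.48 → $1,040.96
  Apr: +$520.48 → $1,561.44
  May: +$520.48 − $2,013.24 → $68.68
  Jun: +$520.48 → $589.16
  Jul: +$520.48 − $4,232.52 → -$3,122.88
  Aug: +$520.48 → -$2,602.40
  Sep: +$520.48 → -$2,081.92
  Oct: +$520.48 → -$1,561.44
  Nov: +$520.48 → -$1,040.96
  Dec: +$520.48 → -$520.48
  Jan: +$520.48 → $0.00
Lowest trial balance = -$3,122.88 (Jul)
Initial deposit = cushion − low point = $520.48 − (-$3,122.88) = $3,643.36

$3,643.36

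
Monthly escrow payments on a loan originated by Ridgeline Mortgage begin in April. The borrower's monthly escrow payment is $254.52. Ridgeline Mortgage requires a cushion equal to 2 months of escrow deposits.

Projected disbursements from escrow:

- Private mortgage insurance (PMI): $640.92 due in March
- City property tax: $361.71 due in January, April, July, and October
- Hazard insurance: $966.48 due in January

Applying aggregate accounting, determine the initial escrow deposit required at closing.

Cushion = 2 × $254.52 = $509.04
Trial balance (start $0, +$254.52 each month, − disbursements):
  Apr: +$254.52 − $361.71 → -$107.19
  May: +$254.52 → $147.33
  Jun: +$254.52 → $401.85
  Jul: +$254.52 − $361.71 → $294.66
  Aug: +$254.52 → $549.18
  Sep: +$254.52 → $803.70
  Oct: +$254.52 − $361.71 → $696.51
  Nov: +$254.52 → $951.03
  Dec: +$254.52 → $1,205.55
  Jan: +$254.52 − $1,328.19 → $131.88
  Feb: +$254.52 → $386.40
  Mar: +$254.52 − $640.92 → $0.00
Lowest trial balance = -$107.19 (Apr)
Initial deposit = cushion − low point = $509.04 − (-$107.19) = $616.23

$616.23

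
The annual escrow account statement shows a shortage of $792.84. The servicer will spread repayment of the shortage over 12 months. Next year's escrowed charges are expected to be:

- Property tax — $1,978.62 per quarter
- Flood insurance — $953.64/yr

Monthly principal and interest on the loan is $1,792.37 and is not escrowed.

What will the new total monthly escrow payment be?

$805.08

Property tax: $1,978.62 × 4 = $7,914.48 per year
Flood insurance: $953.64 per year
Total per year = $7,914.48 + $953.64 = $8,868.12
Base monthly escrow = $8,868.12 ÷ 12 = $739.01
Shortage spread = $792.84 ÷ 12 = $66.07/mo
New monthly escrow = $739.01 + $66.07 = $805.08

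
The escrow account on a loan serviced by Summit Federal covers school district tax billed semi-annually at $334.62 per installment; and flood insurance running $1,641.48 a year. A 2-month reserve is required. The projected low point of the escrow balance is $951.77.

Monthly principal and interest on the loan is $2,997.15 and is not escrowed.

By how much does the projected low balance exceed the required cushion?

School district tax: $334.62 × 2 = $669.24/yr
Flood insurance: $1,641.48/yr
Yearly total = $2,310.72
Monthly = $2,310.72 / 12 = $192.56
Required reserve = 2 × $192.56 = $385.12
Surplus = $951.77 − $385.12 = $566.65

$566.65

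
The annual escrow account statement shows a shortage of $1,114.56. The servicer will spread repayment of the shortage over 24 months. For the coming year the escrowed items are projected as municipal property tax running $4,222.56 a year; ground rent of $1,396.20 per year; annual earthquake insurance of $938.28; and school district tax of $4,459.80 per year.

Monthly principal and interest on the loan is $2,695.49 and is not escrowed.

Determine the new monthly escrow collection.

$964.51

Municipal property tax — $4,222.56 annually
Ground rent — $1,396.20 annually
Earthquake insurance — $938.28 annually
School district tax — $4,459.80 annually
Total annual escrow = $4,222.56 + $1,396.20 + $938.28 + $4,459.80 = $11,016.84
Monthly escrow = $11,016.84 / 12 = $918.07
Monthly shortage recovery: $1,114.56 / 24 = $46.44
New monthly escrow = $918.07 + $46.44 = $964.51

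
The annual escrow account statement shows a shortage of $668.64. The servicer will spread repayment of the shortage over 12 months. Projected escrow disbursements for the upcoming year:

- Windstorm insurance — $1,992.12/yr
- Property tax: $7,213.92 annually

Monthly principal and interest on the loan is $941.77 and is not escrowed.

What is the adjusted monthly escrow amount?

Windstorm insurance — $1,992.12/yr
Property tax — $7,213.92/yr
Total per year = $9,206.04
Base monthly escrow = $9,206.04 ÷ 12 = $767.17
Shortage spread = $668.64 ÷ 12 = $55.72/mo
New monthly escrow = $767.17 + $55.72 = $822.89

$822.89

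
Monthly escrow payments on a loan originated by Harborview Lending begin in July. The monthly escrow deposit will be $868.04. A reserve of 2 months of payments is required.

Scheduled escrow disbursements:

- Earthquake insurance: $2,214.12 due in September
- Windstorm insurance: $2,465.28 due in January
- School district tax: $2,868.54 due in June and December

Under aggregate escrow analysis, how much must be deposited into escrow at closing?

$3,207.74

Cushion = 2 × $868.04 = $1,736.08
Trial balance (start $0, +$868.04 each month, − disbursements):
  Jul: +$868.04 → $868.04
  Aug: +$868.04 → $1,736.08
  Sep: +$868.04 − $2,214.12 → $390.00
  Oct: +$868.04 → $1,258.04
  Nov: +$868.04 → $2,126.08
  Dec: +$868.04 − $2,868.54 → $125.58
  Jan: +$868.04 − $2,465.28 → -$1,471.66
  Feb: +$868.04 → -$603.62
  Mar: +$868.04 → $264.42
  Apr: +$868.04 → $1,132.46
  May: +$868.04 → $2,000.50
  Jun: +$868.04 − $2,868.54 → $0.00
Lowest trial balance = -$1,471.66 (Jan)
Initial deposit = cushion − low point = $1,736.08 − (-$1,471.66) = $3,207.74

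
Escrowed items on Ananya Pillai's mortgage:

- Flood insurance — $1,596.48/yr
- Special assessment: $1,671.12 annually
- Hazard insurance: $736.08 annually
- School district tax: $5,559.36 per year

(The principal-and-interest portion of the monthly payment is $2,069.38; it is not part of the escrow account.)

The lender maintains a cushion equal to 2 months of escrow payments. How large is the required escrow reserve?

Flood insurance: $1,596.48 annually
Special assessment: $1,671.12 annually
Hazard insurance: $736.08 annually
School district tax: $5,559.36 annually
Total per year = $1,596.48 + $1,671.12 + $736.08 + $5,559.36 = $9,563.04
Per month = $9,563.04 ÷ 12 = $796.92
Cushion = 2 × $796.92 = $1,593.84

$1,593.84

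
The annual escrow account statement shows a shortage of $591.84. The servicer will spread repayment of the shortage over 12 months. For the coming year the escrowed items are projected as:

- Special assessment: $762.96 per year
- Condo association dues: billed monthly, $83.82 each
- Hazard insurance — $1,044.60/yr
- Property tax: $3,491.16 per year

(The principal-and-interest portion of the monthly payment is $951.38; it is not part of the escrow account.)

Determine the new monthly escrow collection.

$574.70

Special assessment: $762.96 per year
Condo association dues: $83.82 × 12 = $1,005.84 per year
Hazard insurance: $1,044.60 per year
Property tax: $3,491.16 per year
Total annual escrow = $762.96 + $1,005.84 + $1,044.60 + $3,491.16 = $6,304.56
Monthly = $6,304.56 ÷ 12 = $525.38
Shortage per month = $591.84 / 12 = $49.32
New monthly escrow = $525.38 + $49.32 = $574.70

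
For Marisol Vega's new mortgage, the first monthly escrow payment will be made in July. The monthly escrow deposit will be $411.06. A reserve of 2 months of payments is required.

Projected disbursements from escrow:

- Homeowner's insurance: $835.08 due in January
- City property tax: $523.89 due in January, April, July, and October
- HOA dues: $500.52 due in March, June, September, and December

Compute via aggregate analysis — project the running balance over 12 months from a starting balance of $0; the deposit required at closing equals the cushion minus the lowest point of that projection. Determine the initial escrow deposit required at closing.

$1,352.49

Cushion = 2 × $411.06 = $822.12
Trial balance (start $0, +$411.06 each month, − disbursements):
  Jul: +$411.06 − $523.89 → -$112.83
  Aug: +$411.06 → $298.23
  Sep: +$411.06 − $500.52 → $208.77
  Oct: +$411.06 − $523.89 → $95.94
  Nov: +$411.06 → $507.00
  Dec: +$411.06 − $500.52 → $417.54
  Jan: +$411.06 − $1,358.97 → -$530.37
  Feb: +$411.06 → -$119.31
  Mar: +$411.06 − $500.52 → -$208.77
  Apr: +$411.06 − $523.89 → -$321.60
  May: +$411.06 → $89.46
  Jun: +$411.06 − $500.52 → $0.00
Lowest trial balance = -$530.37 (Jan)
Initial deposit = cushion − low point = $822.12 − (-$530.37) = $1,352.49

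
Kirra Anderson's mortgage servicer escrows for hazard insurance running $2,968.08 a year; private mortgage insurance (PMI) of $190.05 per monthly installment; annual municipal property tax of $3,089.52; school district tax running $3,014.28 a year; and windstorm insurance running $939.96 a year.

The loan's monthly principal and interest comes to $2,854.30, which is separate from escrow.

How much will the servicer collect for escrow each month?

$1,024.37

Hazard insurance — $2,968.08/yr
Private mortgage insurance (PMI) — $190.05 × 12 = $2,280.60/yr
Municipal property tax — $3,089.52/yr
School district tax — $3,014.28/yr
Windstorm insurance — $939.96/yr
Combined annual = $2,968.08 + $2,280.60 + $3,089.52 + $3,014.28 + $939.96 = $12,292.44
Monthly = $12,292.44 / 12 = $1,024.37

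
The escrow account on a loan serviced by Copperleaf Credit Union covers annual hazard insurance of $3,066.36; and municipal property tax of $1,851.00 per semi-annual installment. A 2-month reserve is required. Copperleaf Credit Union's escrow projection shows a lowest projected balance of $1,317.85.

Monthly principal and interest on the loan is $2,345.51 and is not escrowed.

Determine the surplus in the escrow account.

Hazard insurance = $3,066.36 per year
Municipal property tax = $1,851.00 × 2 = $3,702.00 per year
Combined annual = $6,768.36
Per month = $6,768.36 ÷ 12 = $564.03
Required cushion = 2 × $564.03 = $1,128.06
Surplus = $1,317.85 − $1,128.06 = $189.79

$189.79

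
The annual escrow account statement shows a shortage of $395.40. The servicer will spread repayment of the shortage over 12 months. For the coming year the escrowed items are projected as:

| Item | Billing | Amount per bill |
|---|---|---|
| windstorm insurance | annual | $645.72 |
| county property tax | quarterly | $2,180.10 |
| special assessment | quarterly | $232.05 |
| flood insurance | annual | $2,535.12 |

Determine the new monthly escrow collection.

$1,102.07

Windstorm insurance: $645.72
County property tax: $2,180.10 × 4 = $8,720.40
Special assessment: $232.05 × 4 = $928.20
Flood insurance: $2,535.12
Annual escrow total = $12,829.44
Per month = $12,829.44 / 12 = $1,069.12
Monthly shortage recovery: $395.40 / 12 = $32.95
New monthly escrow = $1,069.12 + $32.95 = $1,102.07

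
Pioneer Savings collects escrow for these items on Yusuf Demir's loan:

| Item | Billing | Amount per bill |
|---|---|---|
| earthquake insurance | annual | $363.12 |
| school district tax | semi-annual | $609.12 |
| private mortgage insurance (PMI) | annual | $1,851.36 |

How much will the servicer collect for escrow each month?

$286.06

Earthquake insurance = $363.12 per year
School district tax = $609.12 × 2 = $1,218.24 per year
Private mortgage insurance (PMI) = $1,851.36 per year
Combined annual = $3,432.72
Per month = $3,432.72 ÷ 12 = $286.06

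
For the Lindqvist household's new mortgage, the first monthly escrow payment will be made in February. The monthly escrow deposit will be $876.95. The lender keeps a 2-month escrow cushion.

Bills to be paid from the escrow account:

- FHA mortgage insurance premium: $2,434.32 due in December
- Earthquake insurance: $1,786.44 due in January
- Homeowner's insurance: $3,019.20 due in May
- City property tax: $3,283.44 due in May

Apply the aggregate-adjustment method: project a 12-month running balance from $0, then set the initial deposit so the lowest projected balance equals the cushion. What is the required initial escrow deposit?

Cushion = 2 × $876.95 = $1,753.90
Trial balance (start $0, +$876.95 each month, − disbursements):
  Feb: +$876.95 → $876.95
  Mar: +$876.95 → $1,753.90
  Apr: +$876.95 → $2,630.85
  May: +$876.95 − $6,302.64 → -$2,794.84
  Jun: +$876.95 → -$1,917.89
  Jul: +$876.95 → -$1,040.94
  Aug: +$876.95 → -$163.99
  Sep: +$876.95 → $712.96
  Oct: +$876.95 → $1,589.91
  Nov: +$876.95 → $2,466.86
  Dec: +$876.95 − $2,434.32 → $909.49
  Jan: +$876.95 − $1,786.44 → $0.00
Lowest trial balance = -$2,794.84 (May)
Initial deposit = cushion − low point = $1,753.90 − (-$2,794.84) = $4,548.74

$4,548.74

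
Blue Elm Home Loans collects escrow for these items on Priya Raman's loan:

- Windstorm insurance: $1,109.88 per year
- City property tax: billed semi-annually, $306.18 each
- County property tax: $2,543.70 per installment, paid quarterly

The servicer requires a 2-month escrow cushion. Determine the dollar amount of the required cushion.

Windstorm insurance = $1,109.88 annually
City property tax = $306.18 × 2 = $612.36 annually
County property tax = $2,543.70 × 4 = $10,174.80 annually
Total annual escrow = $11,897.04
Monthly = $11,897.04 ÷ 12 = $991.42
Required cushion = 2 × $991.42 = $1,982.84

$1,982.84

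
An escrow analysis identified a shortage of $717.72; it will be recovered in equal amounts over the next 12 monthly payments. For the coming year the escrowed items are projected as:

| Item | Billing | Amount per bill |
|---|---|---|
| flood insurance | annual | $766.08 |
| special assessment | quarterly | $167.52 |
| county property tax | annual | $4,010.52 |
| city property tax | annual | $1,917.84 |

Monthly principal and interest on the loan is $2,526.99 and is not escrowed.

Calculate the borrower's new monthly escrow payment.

$673.52

Flood insurance = $766.08/yr
Special assessment = $167.52 × 4 = $670.08/yr
County property tax = $4,010.52/yr
City property tax = $1,917.84/yr
Total per year = $7,364.52
Per month = $7,364.52 / 12 = $613.71
Shortage spread = $717.72 / 12 = $59.81/mo
Adjusted monthly = $613.71 + $59.81 = $673.52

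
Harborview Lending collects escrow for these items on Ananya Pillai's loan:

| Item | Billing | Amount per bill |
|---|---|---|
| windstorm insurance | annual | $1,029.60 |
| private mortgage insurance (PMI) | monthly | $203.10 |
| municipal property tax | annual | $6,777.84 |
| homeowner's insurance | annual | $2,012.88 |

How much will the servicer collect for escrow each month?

$1,021.46

Windstorm insurance = $1,029.60/yr
Private mortgage insurance (PMI) = $203.10 × 12 = $2,437.20/yr
Municipal property tax = $6,777.84/yr
Homeowner's insurance = $2,012.88/yr
Combined annual = $1,029.60 + $2,437.20 + $6,777.84 + $2,012.88 = $12,257.52
Per month = $12,257.52 ÷ 12 = $1,021.46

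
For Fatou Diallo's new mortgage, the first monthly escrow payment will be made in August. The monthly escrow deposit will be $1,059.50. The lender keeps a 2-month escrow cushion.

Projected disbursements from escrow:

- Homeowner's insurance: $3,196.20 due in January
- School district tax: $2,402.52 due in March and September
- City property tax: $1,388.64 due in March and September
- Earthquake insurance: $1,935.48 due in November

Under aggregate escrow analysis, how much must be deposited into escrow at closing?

Cushion = 2 × $1,059.50 = $2,119.00
Trial balance (start $0, +$1,059.50 each month, − disbursements):
  Aug: +$1,059.50 → $1,059.50
  Sep: +$1,059.50 − $3,791.16 → -$1,672.16
  Oct: +$1,059.50 → -$612.66
  Nov: +$1,059.50 − $1,935.48 → -$1,488.64
  Dec: +$1,059.50 → -$429.14
  Jan: +$1,059.50 − $3,196.20 → -$2,565.84
  Feb: +$1,059.50 → -$1,506.34
  Mar: +$1,059.50 − $3,791.16 → -$4,238.00
  Apr: +$1,059.50 → -$3,178.50
  May: +$1,059.50 → -$2,119.00
  Jun: +$1,059.50 → -$1,059.50
  Jul: +$1,059.50 → $0.00
Lowest trial balance = -$4,238.00 (Mar)
Initial deposit = cushion − low point = $2,119.00 − (-$4,238.00) = $6,357.00

$6,357.00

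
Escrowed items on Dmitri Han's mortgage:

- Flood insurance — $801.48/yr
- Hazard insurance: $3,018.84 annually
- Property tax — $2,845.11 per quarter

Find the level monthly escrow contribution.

Flood insurance — $801.48 annually
Hazard insurance — $3,018.84 annually
Property tax — $2,845.11 × 4 = $11,380.44 annually
Total per year = $15,200.76
Monthly = $15,200.76 ÷ 12 = $1,266.73

$1,266.73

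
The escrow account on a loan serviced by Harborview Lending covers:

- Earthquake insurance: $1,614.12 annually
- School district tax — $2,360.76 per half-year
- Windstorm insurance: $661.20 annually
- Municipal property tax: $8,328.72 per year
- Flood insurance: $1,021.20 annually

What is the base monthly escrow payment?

$1,362.23

Earthquake insurance = $1,614.12/yr
School district tax = $2,360.76 × 2 = $4,721.52/yr
Windstorm insurance = $661.20/yr
Municipal property tax = $8,328.72/yr
Flood insurance = $1,021.20/yr
Annual escrow total = $16,346.76
Monthly escrow = $16,346.76 ÷ 12 = $1,362.23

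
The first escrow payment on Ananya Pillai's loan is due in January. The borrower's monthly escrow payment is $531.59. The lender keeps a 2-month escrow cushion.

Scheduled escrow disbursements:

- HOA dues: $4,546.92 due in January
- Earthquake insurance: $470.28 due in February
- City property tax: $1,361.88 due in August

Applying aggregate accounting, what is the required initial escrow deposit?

Cushion = 2 × $531.59 = $1,063.18
Trial balance (start $0, +$531.59 each month, − disbursements):
  Jan: +$531.59 − $4,546.92 → -$4,015.33
  Feb: +$531.59 − $470.28 → -$3,954.02
  Mar: +$531.59 → -$3,422.43
  Apr: +$531.59 → -$2,890.84
  May: +$531.59 → -$2,359.25
  Jun: +$531.59 → -$1,827.66
  Jul: +$531.59 → -$1,296.07
  Aug: +$531.59 − $1,361.88 → -$2,126.36
  Sep: +$531.59 → -$1,594.77
  Oct: +$531.59 → -$1,063.18
  Nov: +$531.59 → -$531.59
  Dec: +$531.59 → $0.00
Lowest trial balance = -$4,015.33 (Jan)
Initial deposit = cushion − low point = $1,063.18 − (-$4,015.33) = $5,078.51

$5,078.51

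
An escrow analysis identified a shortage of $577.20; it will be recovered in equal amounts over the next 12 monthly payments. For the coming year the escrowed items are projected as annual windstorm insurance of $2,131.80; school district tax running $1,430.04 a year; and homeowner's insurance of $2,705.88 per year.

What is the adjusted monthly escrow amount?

$570.41

Windstorm insurance — $2,131.80/yr
School district tax — $1,430.04/yr
Homeowner's insurance — $2,705.88/yr
Total annual escrow = $2,131.80 + $1,430.04 + $2,705.88 = $6,267.72
Base monthly escrow = $6,267.72 ÷ 12 = $522.31
Shortage spread = $577.20 / 12 = $48.10/mo
Adjusted monthly = $522.31 + $48.10 = $570.41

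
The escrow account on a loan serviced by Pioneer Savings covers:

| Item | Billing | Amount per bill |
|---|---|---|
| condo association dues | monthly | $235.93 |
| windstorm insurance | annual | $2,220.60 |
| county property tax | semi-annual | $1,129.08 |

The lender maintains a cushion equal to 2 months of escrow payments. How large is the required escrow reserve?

Condo association dues = $235.93 × 12 = $2,831.16
Windstorm insurance = $2,220.60
County property tax = $1,129.08 × 2 = $2,258.16
Annual escrow total = $7,309.92
Monthly escrow = $7,309.92 / 12 = $609.16
Reserve = 2 × $609.16 = $1,218.32

$1,218.32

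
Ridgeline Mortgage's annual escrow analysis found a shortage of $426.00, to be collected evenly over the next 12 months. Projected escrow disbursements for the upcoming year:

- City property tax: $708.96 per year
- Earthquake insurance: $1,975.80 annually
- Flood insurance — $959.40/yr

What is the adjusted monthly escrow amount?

City property tax — $708.96 per year
Earthquake insurance — $1,975.80 per year
Flood insurance — $959.40 per year
Total per year = $708.96 + $1,975.80 + $959.40 = $3,644.16
Monthly escrow = $3,644.16 / 12 = $303.68
Monthly shortage recovery: $426.00 / 12 = $35.50
New monthly escrow = $303.68 + $35.50 = $339.18

$339.18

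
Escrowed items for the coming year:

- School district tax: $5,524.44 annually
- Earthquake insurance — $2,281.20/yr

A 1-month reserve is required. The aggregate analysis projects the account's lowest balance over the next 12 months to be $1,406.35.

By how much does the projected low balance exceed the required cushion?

School district tax: $5,524.44 annually
Earthquake insurance: $2,281.20 annually
Total per year = $5,524.44 + $2,281.20 = $7,805.64
Monthly escrow = $7,805.64 / 12 = $650.47
Cushion = 1 × $650.47 = $650.47
Excess over cushion: $1,406.35 − $650.47 = $755.88

$755.88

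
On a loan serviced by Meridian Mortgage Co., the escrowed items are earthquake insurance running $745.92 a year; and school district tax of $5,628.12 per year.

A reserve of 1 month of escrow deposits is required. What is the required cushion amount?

Earthquake insurance — $745.92/yr
School district tax — $5,628.12/yr
Yearly total = $745.92 + $5,628.12 = $6,374.04
Per month = $6,374.04 / 12 = $531.17
Required cushion = 1 × $531.17 = $531.17

$531.17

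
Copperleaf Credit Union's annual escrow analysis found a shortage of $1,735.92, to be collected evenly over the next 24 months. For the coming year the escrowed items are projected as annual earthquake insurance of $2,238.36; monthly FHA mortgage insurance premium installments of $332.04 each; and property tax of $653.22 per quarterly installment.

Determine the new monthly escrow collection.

$808.64

Earthquake insurance — $2,238.36 annually
FHA mortgage insurance premium — $332.04 × 12 = $3,984.48 annually
Property tax — $653.22 × 4 = $2,612.88 annually
Total annual escrow = $2,238.36 + $3,984.48 + $2,612.88 = $8,835.72
Monthly = $8,835.72 ÷ 12 = $736.31
Shortage spread = $1,735.92 ÷ 24 = $72.33/mo
New monthly escrow = $736.31 + $72.33 = $808.64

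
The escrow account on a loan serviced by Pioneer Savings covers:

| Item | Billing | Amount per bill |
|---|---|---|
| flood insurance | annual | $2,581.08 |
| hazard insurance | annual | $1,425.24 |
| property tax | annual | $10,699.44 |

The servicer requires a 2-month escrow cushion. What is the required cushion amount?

$2,450.96

Flood insurance — $2,581.08 annually
Hazard insurance — $1,425.24 annually
Property tax — $10,699.44 annually
Total annual escrow = $2,581.08 + $1,425.24 + $10,699.44 = $14,705.76
Monthly = $14,705.76 / 12 = $1,225.48
Reserve = 2 × $1,225.48 = $2,450.96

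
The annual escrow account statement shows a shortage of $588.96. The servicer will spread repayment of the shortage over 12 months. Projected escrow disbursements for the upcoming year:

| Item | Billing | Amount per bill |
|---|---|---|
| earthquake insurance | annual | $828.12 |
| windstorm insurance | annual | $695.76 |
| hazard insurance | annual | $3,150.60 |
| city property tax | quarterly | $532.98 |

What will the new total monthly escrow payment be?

$616.28

Earthquake insurance — $828.12
Windstorm insurance — $695.76
Hazard insurance — $3,150.60
City property tax — $532.98 × 4 = $2,131.92
Yearly total = $828.12 + $695.76 + $3,150.60 + $2,131.92 = $6,806.40
Base monthly escrow = $6,806.40 / 12 = $567.20
Shortage spread = $588.96 ÷ 12 = $49.08/mo
New monthly escrow = $567.20 + $49.08 = $616.28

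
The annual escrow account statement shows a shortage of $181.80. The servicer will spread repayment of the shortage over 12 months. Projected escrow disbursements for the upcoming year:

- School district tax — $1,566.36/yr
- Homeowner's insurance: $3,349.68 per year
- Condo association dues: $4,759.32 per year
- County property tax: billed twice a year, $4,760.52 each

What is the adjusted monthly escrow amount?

School district tax — $1,566.36
Homeowner's insurance — $3,349.68
Condo association dues — $4,759.32
County property tax — $4,760.52 × 2 = $9,521.04
Combined annual = $1,566.36 + $3,349.68 + $4,759.32 + $9,521.04 = $19,196.40
Monthly escrow = $19,196.40 ÷ 12 = $1,599.70
Shortage per month = $181.80 ÷ 12 = $15.15
Adjusted monthly = $1,599.70 + $15.15 = $1,614.85

$1,614.85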